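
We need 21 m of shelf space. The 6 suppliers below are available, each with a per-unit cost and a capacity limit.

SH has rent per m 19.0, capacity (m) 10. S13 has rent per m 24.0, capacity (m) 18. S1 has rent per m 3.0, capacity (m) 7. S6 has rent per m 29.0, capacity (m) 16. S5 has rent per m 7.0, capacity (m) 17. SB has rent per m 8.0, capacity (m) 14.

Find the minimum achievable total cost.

Use suppliers in increasing cost order.
S1 (3.0): use full 7 ; 14 m to go.
S5 (7.0): take the remaining 14 ; done.
SB, SH, S13, S6: unused.
Cost = 7×3.0 + 14×7.0 = 119.

119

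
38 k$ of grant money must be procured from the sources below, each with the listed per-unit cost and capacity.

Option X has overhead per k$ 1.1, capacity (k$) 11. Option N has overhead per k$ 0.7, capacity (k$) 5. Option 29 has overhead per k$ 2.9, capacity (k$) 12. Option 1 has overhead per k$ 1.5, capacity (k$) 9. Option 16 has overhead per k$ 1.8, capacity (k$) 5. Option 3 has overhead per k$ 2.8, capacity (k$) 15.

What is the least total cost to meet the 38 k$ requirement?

Cheapest first:
Option N at 0.7: take all 5 k$ → 33 still needed.
Take 11 from Option X at 1.1 → need 22 more.
Option 1 at 1.5: take all 9 k$ → 13 still needed.
Option 16 (1.8): use full 5 → 8 k$ to go.
Take 8 from Option 3 at 2.8 to finish.
Option 29: unused.
Cost = 5×0.7 + 11×1.1 + 9×1.5 + 5×1.8 + 8×2.8 = 60.5.

60.5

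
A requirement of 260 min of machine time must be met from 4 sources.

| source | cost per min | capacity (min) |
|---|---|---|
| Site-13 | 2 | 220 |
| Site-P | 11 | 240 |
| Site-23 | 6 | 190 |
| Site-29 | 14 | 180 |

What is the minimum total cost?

Use sources in increasing cost order.
Take 220 from Site-13 at 2 — need 40 more.
Site-23 (6): take the remaining 40 — done.
Site-P, Site-29: unused.
Cost = 220×2 + 40×6 = 680.

680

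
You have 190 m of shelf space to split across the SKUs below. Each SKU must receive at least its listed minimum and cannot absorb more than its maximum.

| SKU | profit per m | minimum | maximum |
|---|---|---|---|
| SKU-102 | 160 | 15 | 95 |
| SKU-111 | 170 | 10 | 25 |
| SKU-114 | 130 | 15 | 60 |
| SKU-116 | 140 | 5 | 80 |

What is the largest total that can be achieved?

Meeting every minimum uses 15+10+15+5 = 45 m, leaving 145.
Order the SKUs by profit per m: SKU-111 170 > SKU-102 160 > SKU-116 140 > SKU-114 130.
Give SKU-111 15 more to hit its cap of 25 — 130 left.
Give SKU-102 80 more to hit its cap of 95 — 50 left.
SKU-116: +50 (room for 75) → 55. Pool exhausted.
Total = 160×95 + 170×25 + 130×15 + 140×55 = 29100.

29100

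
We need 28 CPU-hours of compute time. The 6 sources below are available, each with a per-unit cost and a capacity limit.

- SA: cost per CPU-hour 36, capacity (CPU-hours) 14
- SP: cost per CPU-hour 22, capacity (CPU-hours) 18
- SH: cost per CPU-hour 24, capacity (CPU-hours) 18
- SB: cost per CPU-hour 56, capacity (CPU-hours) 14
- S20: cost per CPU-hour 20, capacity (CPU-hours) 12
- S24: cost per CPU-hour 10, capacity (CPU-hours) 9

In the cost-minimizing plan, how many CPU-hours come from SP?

7

Fill from the cheapest source first.
Take 9 from S24 at 10 ; need 19 more.
S20 at 20: take all 12 CPU-hours ; 7 still needed.
SP (22): take the remaining 7 ; done.
SH, SA, SB: unused.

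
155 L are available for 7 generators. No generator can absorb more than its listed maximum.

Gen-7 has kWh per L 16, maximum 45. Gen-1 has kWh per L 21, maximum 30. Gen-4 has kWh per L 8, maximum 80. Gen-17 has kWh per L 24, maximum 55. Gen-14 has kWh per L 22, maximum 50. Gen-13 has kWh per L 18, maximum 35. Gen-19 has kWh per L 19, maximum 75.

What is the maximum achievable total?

Order the generators by kWh per L: Gen-17 24 > Gen-14 22 > Gen-1 21 > Gen-19 19 > Gen-13 18 > Gen-7 16 > Gen-4 8.
Gen-17: +55 to 55 (cap) ; 100 left.
Gen-14: +50 to 50 (cap) ; 50 left.
Gen-1 takes 30 to reach its cap of 30 ; 20 left.
Gen-19: +20 (room for 75) → 20. Pool exhausted.
Total = 21×30 + 24×55 + 22×50 + 19×20 = 3430.

3430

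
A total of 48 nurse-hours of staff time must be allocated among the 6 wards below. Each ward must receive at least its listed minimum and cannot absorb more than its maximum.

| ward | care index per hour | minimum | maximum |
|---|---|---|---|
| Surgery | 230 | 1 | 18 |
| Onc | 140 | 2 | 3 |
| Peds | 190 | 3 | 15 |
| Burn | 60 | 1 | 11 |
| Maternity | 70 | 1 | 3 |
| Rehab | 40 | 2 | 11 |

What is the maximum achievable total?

Meeting every minimum uses 1+2+3+1+1+2 = 10 nurse-hours, leaving 38.
Rank by care index per hour: Surgery 230 > Peds 190 > Onc 140 > Maternity 70 > Burn 60 > Rehab 40.
Surgery takes 17 more to reach its cap of 18 ; 21 left.
Peds: +12 to 15 (cap) ; 9 left.
Onc: +1 to 3 (cap) ; 8 left.
Maternity: +2 to 3 (cap) ; 6 left.
Only 6 left; Burn takes them to reach 7.
Total = 230×18 + 140×3 + 190×15 + 60×7 + 70×3 + 40×2 = 8120.

8120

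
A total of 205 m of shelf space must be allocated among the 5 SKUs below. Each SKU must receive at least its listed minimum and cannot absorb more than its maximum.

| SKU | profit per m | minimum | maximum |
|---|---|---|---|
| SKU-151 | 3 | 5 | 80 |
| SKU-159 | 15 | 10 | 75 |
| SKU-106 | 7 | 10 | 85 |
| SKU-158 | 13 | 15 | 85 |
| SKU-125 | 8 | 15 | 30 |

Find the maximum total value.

Meeting every minimum uses 5+10+10+15+15 = 55 m, leaving 150.
Highest profit per m first: SKU-159 15 > SKU-158 13 > SKU-125 8 > SKU-106 7 > SKU-151 3.
SKU-159: +65 to 75 (cap) — 85 left.
SKU-158 takes 70 more to reach its cap of 85 — 15 left.
SKU-125 takes 15 more to reach its cap of 30 — 0 left.
Total = 3×5 + 15×75 + 7×10 + 13×85 + 8×30 = 2555.

2555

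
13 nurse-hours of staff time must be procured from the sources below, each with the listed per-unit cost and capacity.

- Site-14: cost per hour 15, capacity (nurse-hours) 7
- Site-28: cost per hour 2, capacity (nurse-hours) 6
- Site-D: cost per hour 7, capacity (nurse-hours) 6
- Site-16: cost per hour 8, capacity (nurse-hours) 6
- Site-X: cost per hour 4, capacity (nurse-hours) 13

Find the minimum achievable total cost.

Fill from the cheapest source first.
Site-28 (2): use full 6 → 7 nurse-hours to go.
Site-X at 4: take 7 of its 13 → requirement met.
Site-D, Site-16, Site-14: unused.
Cost = 6×2 + 7×4 = 40.

40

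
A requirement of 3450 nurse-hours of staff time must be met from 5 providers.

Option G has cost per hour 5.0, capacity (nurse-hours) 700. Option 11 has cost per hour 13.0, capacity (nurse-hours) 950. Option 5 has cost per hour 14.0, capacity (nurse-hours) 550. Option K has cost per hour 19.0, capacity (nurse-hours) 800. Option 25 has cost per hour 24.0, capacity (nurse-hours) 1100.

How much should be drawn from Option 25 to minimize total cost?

450

Fill from the cheapest provider first.
Option G at 5.0: take all 700 nurse-hours — 2750 still needed.
Take 950 from Option 11 at 13.0 — need 1800 more.
Option 5 at 14.0: take all 550 nurse-hours — 1250 still needed.
Option K (19.0): use full 800 — 450 nurse-hours to go.
Take 450 from Option 25 at 24.0 to finish.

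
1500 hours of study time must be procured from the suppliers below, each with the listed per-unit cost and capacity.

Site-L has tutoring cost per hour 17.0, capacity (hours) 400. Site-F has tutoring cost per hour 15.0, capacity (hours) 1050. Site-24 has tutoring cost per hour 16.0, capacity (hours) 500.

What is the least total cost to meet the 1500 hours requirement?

22950

Use suppliers in increasing cost order.
Take 1050 from Site-F at 15.0 → need 450 more.
Site-24 (16.0): take the remaining 450 → done.
Site-L: unused.
Cost = 1050×15.0 + 450×16.0 = 22950.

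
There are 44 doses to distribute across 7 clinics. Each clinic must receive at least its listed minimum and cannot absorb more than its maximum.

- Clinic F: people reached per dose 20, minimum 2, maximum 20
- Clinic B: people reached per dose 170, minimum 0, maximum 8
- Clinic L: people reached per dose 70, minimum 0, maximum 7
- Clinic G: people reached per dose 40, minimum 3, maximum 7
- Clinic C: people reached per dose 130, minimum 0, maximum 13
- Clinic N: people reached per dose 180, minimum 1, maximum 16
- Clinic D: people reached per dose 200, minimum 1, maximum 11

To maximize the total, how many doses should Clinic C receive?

4

Meeting every minimum uses 2+0+0+3+0+1+1 = 7 doses, leaving 37.
Highest people reached per dose first: Clinic D 200 > Clinic N 180 > Clinic B 170 > Clinic C 130 > Clinic L 70 > Clinic G 40 > Clinic F 20.
Clinic D takes 10 more to reach its cap of 11 → 27 left.
Give Clinic N 15 more to hit its cap of 16 → 12 left.
Clinic B: +8 to 8 (cap) → 4 left.
Only 4 left; Clinic C takes them to reach 4.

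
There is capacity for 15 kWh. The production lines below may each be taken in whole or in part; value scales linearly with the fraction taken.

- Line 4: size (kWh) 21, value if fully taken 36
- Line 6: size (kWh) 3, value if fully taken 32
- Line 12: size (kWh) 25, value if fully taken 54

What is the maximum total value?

57.92

Sort by value density: Line 6 32/3≈10.7, Line 12 54/25≈2.16, Line 4 36/21≈1.71.
Take all of Line 6 (3 kWh, value 32) ; 12 kWh left.
12 kWh left: a 12/25 share of Line 12 gives 54×12/25 = 25.92.
Total value = 57.92.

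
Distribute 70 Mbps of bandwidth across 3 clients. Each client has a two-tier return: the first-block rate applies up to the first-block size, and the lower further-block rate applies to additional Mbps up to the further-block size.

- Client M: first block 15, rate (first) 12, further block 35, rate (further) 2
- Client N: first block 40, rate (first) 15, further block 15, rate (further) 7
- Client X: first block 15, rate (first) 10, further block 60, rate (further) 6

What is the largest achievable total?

Order all 6 blocks by rate: Client N/T1 15 > Client M/T1 12 > Client X/T1 10 > Client N/T2 7 > Client X/T2 6 > Client M/T2 2.
Client N/T1 (15): +40 ; 30 left.
Client M/T1 (12): +15 ; 15 left.
Client X T1 at 10: fill all 15 ; 0 left.
Total = 15×40 + 12×15 + 10×15 = 930.

930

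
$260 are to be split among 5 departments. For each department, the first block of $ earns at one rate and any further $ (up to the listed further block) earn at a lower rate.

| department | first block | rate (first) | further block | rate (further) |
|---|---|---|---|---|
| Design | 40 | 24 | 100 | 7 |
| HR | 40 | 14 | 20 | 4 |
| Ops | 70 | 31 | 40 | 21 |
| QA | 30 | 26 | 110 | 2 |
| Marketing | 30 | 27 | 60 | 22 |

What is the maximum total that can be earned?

6670

Treat each block as its own option and order by rate: Ops/tier1 31 > Marketing/tier1 27 > QA/tier1 26 > Design/tier1 24 > Marketing/tier2 22 > Ops/tier2 21 > HR/tier1 14 > Design/tier2 7 > HR/tier2 4 > QA/tier2 2.
Ops/tier1 (31): +70 ; 190 left.
Marketing/tier1 (27): +30 ; 160 left.
QA/tier1 (26): +30 ; 130 left.
Fill Design tier1 block (40 at 24) ; 90 left.
Marketing tier2 at 22: fill all 60 ; 30 left.
Ops/tier2: +30 of 40 at 21; pool empty.
Total = 31×70 + 27×30 + 26×30 + 24×40 + 22×60 + 21×30 = 6670.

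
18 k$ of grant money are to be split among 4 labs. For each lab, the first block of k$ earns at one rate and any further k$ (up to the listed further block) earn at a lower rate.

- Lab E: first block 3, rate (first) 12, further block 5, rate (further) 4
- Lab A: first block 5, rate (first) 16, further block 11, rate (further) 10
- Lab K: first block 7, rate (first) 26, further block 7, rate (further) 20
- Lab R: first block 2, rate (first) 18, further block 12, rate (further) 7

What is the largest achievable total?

390

Order all 8 blocks by rate: Lab K/first 26 > Lab K/second 20 > Lab R/first 18 > Lab A/first 16 > Lab E/first 12 > Lab A/second 10 > Lab R/second 7 > Lab E/second 4.
Lab K first at 26: fill all 7 — 11 left.
Fill Lab K second block (7 at 20) — 4 left.
Fill Lab R first block (2 at 18) — 2 left.
2 remain; put them into Lab A first at 16.
Total = 26×7 + 20×7 + 18×2 + 16×2 = 390.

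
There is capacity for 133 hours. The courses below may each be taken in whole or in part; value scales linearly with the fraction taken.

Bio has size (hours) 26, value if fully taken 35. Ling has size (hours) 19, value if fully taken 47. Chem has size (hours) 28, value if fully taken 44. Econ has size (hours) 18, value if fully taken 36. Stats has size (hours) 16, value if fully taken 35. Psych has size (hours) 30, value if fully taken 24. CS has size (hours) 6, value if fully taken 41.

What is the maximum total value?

254

Rank by value-to-size ratio: CS 41/6≈6.83, Ling 47/19≈2.47, Stats 35/16≈2.19, Econ 36/18≈2, Chem 44/28≈1.57, Bio 35/26≈1.35, Psych 24/30≈0.8.
All 6 hours of CS fit (value 41) — 127 remain.
Take all of Ling (19 hours, value 47) — 108 hours left.
All 16 hours of Stats fit (value 35) — 92 remain.
Econ: take in full, 18 hours for value 36 — 74 left.
All 28 hours of Chem fit (value 44) — 46 remain.
All 26 hours of Bio fit (value 35) — 20 remain.
20 hours left: a 20/30 share of Psych gives 24×20/30 = 16.
Total value = 254.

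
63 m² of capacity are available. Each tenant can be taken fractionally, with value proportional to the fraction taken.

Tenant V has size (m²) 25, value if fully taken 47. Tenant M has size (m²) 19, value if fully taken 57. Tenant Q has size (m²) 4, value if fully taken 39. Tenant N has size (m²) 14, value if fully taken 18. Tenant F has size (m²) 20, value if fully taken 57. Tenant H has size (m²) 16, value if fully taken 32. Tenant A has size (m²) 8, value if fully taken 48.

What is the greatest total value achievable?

Best value per unit of size first: Tenant Q 39/4≈9.75, Tenant A 48/8≈6, Tenant M 57/19≈3, Tenant F 57/20≈2.85, Tenant H 32/16≈2, Tenant V 47/25≈1.88, Tenant N 18/14≈1.29.
Take all of Tenant Q (4 m², value 39) — 59 m² left.
Take all of Tenant A (8 m², value 48) — 51 m² left.
Take all of Tenant M (19 m², value 57) — 32 m² left.
All 20 m² of Tenant F fit (value 57) — 12 remain.
Fill the last 12 m² with part of Tenant H: 12/16 of it earns 24.
Total value = 225.

225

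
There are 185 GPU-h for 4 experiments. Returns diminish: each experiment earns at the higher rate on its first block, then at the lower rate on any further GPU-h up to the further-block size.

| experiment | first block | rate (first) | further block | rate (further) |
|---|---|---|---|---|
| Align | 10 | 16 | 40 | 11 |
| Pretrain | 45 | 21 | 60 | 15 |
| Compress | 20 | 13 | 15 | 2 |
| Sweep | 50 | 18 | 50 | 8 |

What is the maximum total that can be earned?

3165

Rank every tier by rate: Pretrain/tier1 21 > Sweep/tier1 18 > Align/tier1 16 > Pretrain/tier2 15 > Compress/tier1 13 > Align/tier2 11 > Sweep/tier2 8 > Compress/tier2 2.
Pretrain/tier1 (21): +45 — 140 left.
Sweep tier1 at 18: fill all 50 — 90 left.
Align/tier1 (16): +10 — 80 left.
Pretrain tier2 at 15: fill all 60 — 20 left.
Compress/tier1 (13): +20 — 0 left.
Total = 21×45 + 18×50 + 16×10 + 15×60 + 13×20 = 3165.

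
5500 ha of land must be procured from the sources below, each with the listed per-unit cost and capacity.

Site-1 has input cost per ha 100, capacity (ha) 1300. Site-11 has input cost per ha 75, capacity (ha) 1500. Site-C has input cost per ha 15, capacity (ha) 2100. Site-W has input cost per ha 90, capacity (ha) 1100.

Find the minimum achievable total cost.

323000

Fill from the cheapest source first.
Take 2100 from Site-C at 15 ; need 3400 more.
Take 1500 from Site-11 at 75 ; need 1900 more.
Site-W (90): use full 1100 ; 800 ha to go.
Take 800 from Site-1 at 100 to finish.
Cost = 2100×15 + 1500×75 + 1100×90 + 800×100 = 323000.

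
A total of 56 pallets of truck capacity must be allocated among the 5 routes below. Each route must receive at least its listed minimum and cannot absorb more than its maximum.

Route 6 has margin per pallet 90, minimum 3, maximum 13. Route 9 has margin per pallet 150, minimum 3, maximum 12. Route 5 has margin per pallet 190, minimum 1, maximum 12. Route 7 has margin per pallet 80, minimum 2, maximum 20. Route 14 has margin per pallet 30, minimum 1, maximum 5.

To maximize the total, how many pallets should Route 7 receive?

18

Meeting every minimum uses 3+3+1+2+1 = 10 pallets, leaving 46.
Order the routes by margin per pallet: Route 5 190 > Route 9 150 > Route 6 90 > Route 7 80 > Route 14 30.
Route 5: +11 to 12 (cap) — 35 left.
Route 9 takes 9 more to reach its cap of 12 — 26 left.
Route 6: +10 to 13 (cap) — 16 left.
Route 7: +16 (room for 18) → 18. Pool exhausted.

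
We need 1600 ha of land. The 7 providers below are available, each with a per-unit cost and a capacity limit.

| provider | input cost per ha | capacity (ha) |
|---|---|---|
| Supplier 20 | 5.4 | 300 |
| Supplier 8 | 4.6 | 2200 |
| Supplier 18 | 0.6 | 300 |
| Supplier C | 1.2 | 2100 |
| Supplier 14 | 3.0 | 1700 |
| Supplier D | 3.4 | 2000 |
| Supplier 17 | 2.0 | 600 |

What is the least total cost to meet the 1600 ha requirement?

Cheapest first:
Supplier 18 (0.6): use full 300 ; 1300 ha to go.
Take 1300 from Supplier C at 1.2 to finish.
Supplier 17, Supplier 14, Supplier D, Supplier 8, Supplier 20: unused.
Cost = 300×0.6 + 1300×1.2 = 1740.

1740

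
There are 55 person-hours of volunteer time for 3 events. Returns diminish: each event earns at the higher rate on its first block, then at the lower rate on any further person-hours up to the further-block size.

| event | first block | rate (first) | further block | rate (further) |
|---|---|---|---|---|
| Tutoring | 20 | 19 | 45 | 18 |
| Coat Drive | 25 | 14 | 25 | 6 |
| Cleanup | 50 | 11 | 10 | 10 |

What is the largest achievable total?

1010

Treat each block as its own option and order by rate: Tutoring/tier1 19 > Tutoring/tier2 18 > Coat Drive/tier1 14 > Cleanup/tier1 11 > Cleanup/tier2 10 > Coat Drive/tier2 6.
Tutoring/tier1 (19): +20 — 35 left.
Tutoring/tier2: +35 of 45 at 18; pool empty.
Total = 19×20 + 18×35 = 1010.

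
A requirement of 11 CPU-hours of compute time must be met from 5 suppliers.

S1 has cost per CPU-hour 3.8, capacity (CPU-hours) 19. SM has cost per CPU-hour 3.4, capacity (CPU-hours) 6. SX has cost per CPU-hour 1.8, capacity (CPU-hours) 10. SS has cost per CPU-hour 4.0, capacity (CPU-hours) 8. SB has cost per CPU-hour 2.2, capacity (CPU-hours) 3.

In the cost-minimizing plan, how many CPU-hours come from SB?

Fill from the cheapest supplier first.
SX at 1.8: take all 10 CPU-hours — 1 still needed.
SB at 2.2: take 1 of its 3 — requirement met.
SM, S1, SS: unused.

1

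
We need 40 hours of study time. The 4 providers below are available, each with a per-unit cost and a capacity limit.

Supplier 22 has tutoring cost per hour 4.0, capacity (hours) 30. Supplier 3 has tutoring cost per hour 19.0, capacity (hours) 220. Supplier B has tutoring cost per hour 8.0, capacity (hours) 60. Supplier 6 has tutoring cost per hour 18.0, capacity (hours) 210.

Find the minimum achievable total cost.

Fill from the cheapest provider first.
Supplier 22 (4.0): use full 30 → 10 hours to go.
Supplier B (8.0): take the remaining 10 → done.
Supplier 6, Supplier 3: unused.
Cost = 30×4.0 + 10×8.0 = 200.

200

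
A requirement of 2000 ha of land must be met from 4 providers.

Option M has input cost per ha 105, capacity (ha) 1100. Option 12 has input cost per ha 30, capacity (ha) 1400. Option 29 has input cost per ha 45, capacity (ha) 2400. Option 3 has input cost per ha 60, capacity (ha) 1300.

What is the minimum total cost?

Use providers in increasing cost order.
Option 12 at 30: take all 1400 ha → 600 still needed.
Take 600 from Option 29 at 45 to finish.
Option 3, Option M: unused.
Cost = 1400×30 + 600×45 = 69000.

69000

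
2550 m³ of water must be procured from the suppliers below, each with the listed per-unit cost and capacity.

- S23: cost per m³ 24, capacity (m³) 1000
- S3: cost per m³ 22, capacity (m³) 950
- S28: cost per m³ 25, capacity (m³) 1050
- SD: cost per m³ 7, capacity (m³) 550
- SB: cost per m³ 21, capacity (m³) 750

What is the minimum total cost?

47700

Cheapest first:
SD at 7: take all 550 m³ ; 2000 still needed.
Take 750 from SB at 21 ; need 1250 more.
Take 950 from S3 at 22 ; need 300 more.
S23 at 24: take 300 of its 1000 ; requirement met.
S28: unused.
Cost = 550×7 + 750×21 + 950×22 + 300×24 = 47700.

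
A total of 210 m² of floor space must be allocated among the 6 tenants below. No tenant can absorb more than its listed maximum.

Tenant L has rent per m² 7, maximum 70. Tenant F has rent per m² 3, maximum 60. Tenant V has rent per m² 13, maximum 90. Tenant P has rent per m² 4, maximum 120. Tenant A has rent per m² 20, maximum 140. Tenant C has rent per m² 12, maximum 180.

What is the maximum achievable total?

Order the tenants by rent per m²: Tenant A 20 > Tenant V 13 > Tenant C 12 > Tenant L 7 > Tenant P 4 > Tenant F 3.
Tenant A takes 140 to reach its cap of 140 → 70 left.
Tenant V: +70 (room for 90) → 70. Pool exhausted.
Total = 13×70 + 20×140 = 3710.

3710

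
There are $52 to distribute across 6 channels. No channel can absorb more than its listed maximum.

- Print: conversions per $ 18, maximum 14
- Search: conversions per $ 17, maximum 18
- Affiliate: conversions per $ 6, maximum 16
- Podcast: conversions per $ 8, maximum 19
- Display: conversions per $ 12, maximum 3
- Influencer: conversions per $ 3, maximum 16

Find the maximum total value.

Rank by conversions per $: Print 18 > Search 17 > Display 12 > Podcast 8 > Affiliate 6 > Influencer 3.
Print takes 14 to reach its cap of 14 — 38 left.
Search takes 18 to reach its cap of 18 — 20 left.
Display takes 3 to reach its cap of 3 — 17 left.
Podcast has room for 19 but only 17 remain, so it gets 17.
Total = 18×14 + 17×18 + 8×17 + 12×3 = 730.

730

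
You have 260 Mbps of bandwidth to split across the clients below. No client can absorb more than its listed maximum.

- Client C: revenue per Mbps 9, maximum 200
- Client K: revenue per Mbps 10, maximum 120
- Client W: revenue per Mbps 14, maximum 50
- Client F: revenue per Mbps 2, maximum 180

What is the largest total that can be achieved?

2710

Rank by revenue per Mbps: Client W 14 > Client K 10 > Client C 9 > Client F 2.
Give Client W 50 to hit its cap of 50 — 210 left.
Client K: +120 to 120 (cap) — 90 left.
Only 90 left; Client C takes them to reach 90.
Total = 9×90 + 10×120 + 14×50 = 2710.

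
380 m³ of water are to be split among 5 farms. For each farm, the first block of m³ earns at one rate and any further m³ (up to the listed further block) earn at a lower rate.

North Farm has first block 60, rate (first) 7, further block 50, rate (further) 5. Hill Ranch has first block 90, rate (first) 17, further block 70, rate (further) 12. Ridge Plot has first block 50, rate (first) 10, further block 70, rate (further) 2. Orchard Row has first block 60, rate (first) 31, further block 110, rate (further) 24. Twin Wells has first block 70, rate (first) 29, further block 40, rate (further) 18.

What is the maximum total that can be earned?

Rank every tier by rate: Orchard Row/first 31 > Twin Wells/first 29 > Orchard Row/second 24 > Twin Wells/second 18 > Hill Ranch/first 17 > Hill Ranch/second 12 > Ridge Plot/first 10 > North Farm/first 7 > North Farm/second 5 > Ridge Plot/second 2.
Fill Orchard Row first block (60 at 31) → 320 left.
Twin Wells/first (29): +70 → 250 left.
Orchard Row/second (24): +110 → 140 left.
Twin Wells second at 18: fill all 40 → 100 left.
Fill Hill Ranch first block (90 at 17) → 10 left.
10 remain; put them into Hill Ranch second at 12.
Total = 31×60 + 29×70 + 24×110 + 18×40 + 17×90 + 12×10 = 8900.

8900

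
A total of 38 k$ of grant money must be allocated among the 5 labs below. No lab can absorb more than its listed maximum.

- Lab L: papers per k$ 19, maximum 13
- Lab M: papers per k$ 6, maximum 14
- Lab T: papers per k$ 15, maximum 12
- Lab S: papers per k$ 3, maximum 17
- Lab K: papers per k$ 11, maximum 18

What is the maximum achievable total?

Rank by papers per k$: Lab L 19 > Lab T 15 > Lab K 11 > Lab M 6 > Lab S 3.
Lab L: +13 to 13 (cap) — 25 left.
Lab T takes 12 to reach its cap of 12 — 13 left.
Only 13 left; Lab K takes them to reach 13.
Total = 19×13 + 15×12 + 11×13 = 570.

570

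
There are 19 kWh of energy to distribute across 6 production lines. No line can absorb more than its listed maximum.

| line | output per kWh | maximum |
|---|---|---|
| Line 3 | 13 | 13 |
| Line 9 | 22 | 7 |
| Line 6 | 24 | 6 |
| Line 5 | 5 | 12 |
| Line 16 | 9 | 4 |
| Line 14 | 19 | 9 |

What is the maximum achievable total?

412

Highest output per kWh first: Line 6 24 > Line 9 22 > Line 14 19 > Line 3 13 > Line 16 9 > Line 5 5.
Line 6 takes 6 to reach its cap of 6 ; 13 left.
Line 9 takes 7 to reach its cap of 7 ; 6 left.
Only 6 left; Line 14 takes them to reach 6.
Total = 22×7 + 24×6 + 19×6 = 412.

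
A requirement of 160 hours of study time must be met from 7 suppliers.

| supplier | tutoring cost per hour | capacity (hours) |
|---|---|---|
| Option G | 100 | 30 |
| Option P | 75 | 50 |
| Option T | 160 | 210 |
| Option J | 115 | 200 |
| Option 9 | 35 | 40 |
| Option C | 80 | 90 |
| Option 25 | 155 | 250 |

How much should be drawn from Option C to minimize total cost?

Use suppliers in increasing cost order.
Take 40 from Option 9 at 35 — need 120 more.
Take 50 from Option P at 75 — need 70 more.
Option C (80): take the remaining 70 — done.
Option G, Option J, Option 25, Option T: unused.

70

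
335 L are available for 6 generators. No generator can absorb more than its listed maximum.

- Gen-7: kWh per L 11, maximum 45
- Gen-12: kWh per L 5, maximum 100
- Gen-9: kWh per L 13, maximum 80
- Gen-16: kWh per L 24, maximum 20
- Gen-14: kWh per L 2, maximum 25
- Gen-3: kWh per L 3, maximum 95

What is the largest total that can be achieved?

2785

Rank by kWh per L: Gen-16 24 > Gen-9 13 > Gen-7 11 > Gen-12 5 > Gen-3 3 > Gen-14 2.
Give Gen-16 20 to hit its cap of 20 — 315 left.
Gen-9: +80 to 80 (cap) — 235 left.
Gen-7 takes 45 to reach its cap of 45 — 190 left.
Give Gen-12 100 to hit its cap of 100 — 90 left.
Gen-3: +90 (room for 95) → 90. Pool exhausted.
Total = 11×45 + 5×100 + 13×80 + 24×20 + 3×90 = 2785.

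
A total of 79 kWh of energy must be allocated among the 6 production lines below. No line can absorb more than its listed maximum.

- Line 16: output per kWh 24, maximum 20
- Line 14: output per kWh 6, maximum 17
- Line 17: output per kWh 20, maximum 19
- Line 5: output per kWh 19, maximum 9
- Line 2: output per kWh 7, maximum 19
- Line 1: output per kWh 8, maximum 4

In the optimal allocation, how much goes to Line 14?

8

Highest output per kWh first: Line 16 24 > Line 17 20 > Line 5 19 > Line 1 8 > Line 2 7 > Line 14 6.
Line 16 takes 20 to reach its cap of 20 → 59 left.
Give Line 17 19 to hit its cap of 19 → 40 left.
Line 5: +9 to 9 (cap) → 31 left.
Line 1: +4 to 4 (cap) → 27 left.
Line 2: +19 to 19 (cap) → 8 left.
Line 14: +8 (room for 17) → 8. Pool exhausted.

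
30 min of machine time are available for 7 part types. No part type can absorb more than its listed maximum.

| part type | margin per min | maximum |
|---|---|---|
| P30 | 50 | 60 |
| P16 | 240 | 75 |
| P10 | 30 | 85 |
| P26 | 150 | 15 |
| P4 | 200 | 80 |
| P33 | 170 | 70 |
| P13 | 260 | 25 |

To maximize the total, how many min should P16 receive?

5

Highest margin per min first: P13 260 > P16 240 > P4 200 > P33 170 > P26 150 > P30 50 > P10 30.
P13 takes 25 to reach its cap of 25 → 5 left.
Only 5 left; P16 takes them to reach 5.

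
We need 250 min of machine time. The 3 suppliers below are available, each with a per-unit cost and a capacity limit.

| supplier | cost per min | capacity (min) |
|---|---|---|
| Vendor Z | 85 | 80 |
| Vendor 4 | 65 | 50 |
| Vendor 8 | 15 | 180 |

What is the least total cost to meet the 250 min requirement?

Cheapest first:
Vendor 8 (15): use full 180 — 70 min to go.
Vendor 4 at 65: take all 50 min — 20 still needed.
Vendor Z at 85: take 20 of its 80 — requirement met.
Cost = 180×15 + 50×65 + 20×85 = 7650.

7650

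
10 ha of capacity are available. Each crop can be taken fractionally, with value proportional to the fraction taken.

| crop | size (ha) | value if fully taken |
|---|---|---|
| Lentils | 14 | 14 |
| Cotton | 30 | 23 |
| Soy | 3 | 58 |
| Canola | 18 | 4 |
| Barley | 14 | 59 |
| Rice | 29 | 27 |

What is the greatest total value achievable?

87.5

Rank by value-to-size ratio: Soy 58/3≈19.3, Barley 59/14≈4.21, Lentils 14/14≈1, Rice 27/29≈0.931, Cotton 23/30≈0.767, Canola 4/18≈0.222.
All 3 ha of Soy fit (value 58) — 7 remain.
Fill the last 7 ha with part of Barley: 7/14 of it earns 29.5.
Total value = 87.5.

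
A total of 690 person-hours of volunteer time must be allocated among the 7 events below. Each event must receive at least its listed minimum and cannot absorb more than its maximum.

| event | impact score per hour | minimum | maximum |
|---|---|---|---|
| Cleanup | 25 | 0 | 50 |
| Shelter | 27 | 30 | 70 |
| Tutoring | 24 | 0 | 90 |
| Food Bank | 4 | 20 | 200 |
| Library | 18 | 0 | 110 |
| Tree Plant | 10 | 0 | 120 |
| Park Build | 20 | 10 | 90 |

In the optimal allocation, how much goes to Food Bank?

Meeting every minimum uses 0+30+0+20+0+0+10 = 60 person-hours, leaving 630.
Rank by impact score per hour: Shelter 27 > Cleanup 25 > Tutoring 24 > Park Build 20 > Library 18 > Tree Plant 10 > Food Bank 4.
Shelter takes 40 more to reach its cap of 70 → 590 left.
Cleanup takes 50 more to reach its cap of 50 → 540 left.
Tutoring takes 90 more to reach its cap of 90 → 450 left.
Park Build takes 80 more to reach its cap of 90 → 370 left.
Library takes 110 more to reach its cap of 110 → 260 left.
Tree Plant: +120 to 120 (cap) → 140 left.
Food Bank: +140 (room for 180) → 160. Pool exhausted.

160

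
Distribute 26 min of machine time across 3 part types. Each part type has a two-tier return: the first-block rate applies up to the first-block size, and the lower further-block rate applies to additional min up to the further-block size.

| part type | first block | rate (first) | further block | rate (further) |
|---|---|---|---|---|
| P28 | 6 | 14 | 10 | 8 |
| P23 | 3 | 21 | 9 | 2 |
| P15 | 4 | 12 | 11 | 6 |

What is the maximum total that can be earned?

Treat each block as its own option and order by rate: P23/first 21 > P28/first 14 > P15/first 12 > P28/second 8 > P15/second 6 > P23/second 2.
P23/first (21): +3 ; 23 left.
P28/first (14): +6 ; 17 left.
P15/first (12): +4 ; 13 left.
P28 second at 8: fill all 10 ; 3 left.
P15 second at 6: only 3 left, fill 3.
Total = 21×3 + 14×6 + 12×4 + 8×10 + 6×3 = 293.

293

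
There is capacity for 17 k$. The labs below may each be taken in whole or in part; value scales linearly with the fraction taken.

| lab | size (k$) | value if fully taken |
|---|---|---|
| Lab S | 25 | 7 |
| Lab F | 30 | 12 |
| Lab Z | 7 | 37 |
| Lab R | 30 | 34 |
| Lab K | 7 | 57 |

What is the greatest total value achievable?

97.4

Sort by value density: Lab K 57/7≈8.14, Lab Z 37/7≈5.29, Lab R 34/30≈1.13, Lab F 12/30≈0.4, Lab S 7/25≈0.28.
Lab K: take in full, 7 k$ for value 57 — 10 left.
All 7 k$ of Lab Z fit (value 37) — 3 remain.
3 k$ left: a 3/30 share of Lab R gives 34×3/30 = 3.4.
Total value = 97.4.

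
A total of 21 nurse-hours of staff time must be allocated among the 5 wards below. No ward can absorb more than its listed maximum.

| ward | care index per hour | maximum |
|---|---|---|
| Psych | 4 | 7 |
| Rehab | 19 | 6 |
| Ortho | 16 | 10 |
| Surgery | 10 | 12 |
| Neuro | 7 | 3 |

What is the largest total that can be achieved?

Order the wards by care index per hour: Rehab 19 > Ortho 16 > Surgery 10 > Neuro 7 > Psych 4.
Give Rehab 6 to hit its cap of 6 → 15 left.
Ortho takes 10 to reach its cap of 10 → 5 left.
Surgery has room for 12 but only 5 remain, so it gets 5.
Total = 19×6 + 16×10 + 10×5 = 324.

324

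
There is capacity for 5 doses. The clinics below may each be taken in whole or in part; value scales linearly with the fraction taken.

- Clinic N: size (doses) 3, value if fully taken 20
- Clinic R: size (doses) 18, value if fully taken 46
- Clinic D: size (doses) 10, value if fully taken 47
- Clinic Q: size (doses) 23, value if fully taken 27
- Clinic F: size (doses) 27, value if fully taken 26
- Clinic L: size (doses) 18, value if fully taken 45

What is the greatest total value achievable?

29.4

Best value per unit of size first: Clinic N 20/3≈6.67, Clinic D 47/10≈4.7, Clinic R 46/18≈2.56, Clinic L 45/18≈2.5, Clinic Q 27/23≈1.17, Clinic F 26/27≈0.963.
Take all of Clinic N (3 doses, value 20) ; 2 doses left.
2 doses left: a 2/10 share of Clinic D gives 47×2/10 = 9.4.
Total value = 29.4.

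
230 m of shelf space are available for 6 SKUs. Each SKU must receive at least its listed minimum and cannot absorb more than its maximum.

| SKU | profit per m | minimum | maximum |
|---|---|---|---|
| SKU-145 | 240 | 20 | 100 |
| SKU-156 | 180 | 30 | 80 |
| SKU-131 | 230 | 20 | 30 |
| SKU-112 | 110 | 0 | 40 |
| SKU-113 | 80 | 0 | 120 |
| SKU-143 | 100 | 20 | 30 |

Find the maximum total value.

47300

Meeting every minimum uses 20+30+20+0+0+20 = 90 m, leaving 140.
Order the SKUs by profit per m: SKU-145 240 > SKU-131 230 > SKU-156 180 > SKU-112 110 > SKU-143 100 > SKU-113 80.
SKU-145 takes 80 more to reach its cap of 100 → 60 left.
SKU-131: +10 to 30 (cap) → 50 left.
Give SKU-156 50 more to hit its cap of 80 → 0 left.
Total = 240×100 + 180×80 + 230×30 + 100×20 = 47300.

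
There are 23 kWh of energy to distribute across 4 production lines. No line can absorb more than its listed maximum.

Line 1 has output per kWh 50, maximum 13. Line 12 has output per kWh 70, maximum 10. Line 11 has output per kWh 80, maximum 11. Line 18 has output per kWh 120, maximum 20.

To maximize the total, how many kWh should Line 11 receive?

Highest output per kWh first: Line 18 120 > Line 11 80 > Line 12 70 > Line 1 50.
Line 18: +20 to 20 (cap) ; 3 left.
Line 11: +3 (room for 11) → 3. Pool exhausted.

3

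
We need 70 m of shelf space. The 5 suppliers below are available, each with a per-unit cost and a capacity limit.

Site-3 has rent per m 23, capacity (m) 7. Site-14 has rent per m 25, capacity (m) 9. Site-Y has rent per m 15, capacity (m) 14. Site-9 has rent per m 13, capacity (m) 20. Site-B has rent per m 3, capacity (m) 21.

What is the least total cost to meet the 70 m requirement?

894

Use suppliers in increasing cost order.
Site-B (3): use full 21 ; 49 m to go.
Site-9 at 13: take all 20 m ; 29 still needed.
Take 14 from Site-Y at 15 ; need 15 more.
Site-3 at 23: take all 7 m ; 8 still needed.
Site-14 at 25: take 8 of its 9 ; requirement met.
Cost = 21×3 + 20×13 + 14×15 + 7×23 + 8×25 = 894.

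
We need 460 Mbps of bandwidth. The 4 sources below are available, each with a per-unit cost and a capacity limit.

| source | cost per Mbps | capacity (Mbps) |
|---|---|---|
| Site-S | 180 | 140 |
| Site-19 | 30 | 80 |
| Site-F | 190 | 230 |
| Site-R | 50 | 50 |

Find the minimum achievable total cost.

66200

Use sources in increasing cost order.
Site-19 (30): use full 80 — 380 Mbps to go.
Site-R (50): use full 50 — 330 Mbps to go.
Site-S (180): use full 140 — 190 Mbps to go.
Site-F (190): take the remaining 190 — done.
Cost = 80×30 + 50×50 + 140×180 + 190×190 = 66200.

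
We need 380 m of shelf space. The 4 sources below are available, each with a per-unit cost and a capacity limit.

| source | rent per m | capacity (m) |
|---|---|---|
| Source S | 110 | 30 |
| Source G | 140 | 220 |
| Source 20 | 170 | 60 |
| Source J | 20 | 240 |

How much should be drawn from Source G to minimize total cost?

Use sources in increasing cost order.
Source J (20): use full 240 — 140 m to go.
Source S (110): use full 30 — 110 m to go.
Source G at 140: take 110 of its 220 — requirement met.
Source 20: unused.

110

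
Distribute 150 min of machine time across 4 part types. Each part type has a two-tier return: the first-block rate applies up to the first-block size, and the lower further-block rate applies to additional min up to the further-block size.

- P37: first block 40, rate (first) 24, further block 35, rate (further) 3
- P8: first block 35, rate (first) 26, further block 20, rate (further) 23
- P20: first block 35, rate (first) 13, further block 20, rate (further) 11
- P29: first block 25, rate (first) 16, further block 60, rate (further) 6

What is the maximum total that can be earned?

Order all 8 blocks by rate: P8/tier1 26 > P37/tier1 24 > P8/tier2 23 > P29/tier1 16 > P20/tier1 13 > P20/tier2 11 > P29/tier2 6 > P37/tier2 3.
Fill P8 tier1 block (35 at 26) → 115 left.
Fill P37 tier1 block (40 at 24) → 75 left.
P8/tier2 (23): +20 → 55 left.
P29 tier1 at 16: fill all 25 → 30 left.
30 remain; put them into P20 tier1 at 13.
Total = 26×35 + 24×40 + 23×20 + 16×25 + 13×30 = 3120.

3120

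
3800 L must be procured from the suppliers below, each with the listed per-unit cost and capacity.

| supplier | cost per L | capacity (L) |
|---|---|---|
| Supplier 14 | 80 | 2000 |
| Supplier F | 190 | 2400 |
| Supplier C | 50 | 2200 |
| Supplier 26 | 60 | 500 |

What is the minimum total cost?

Use suppliers in increasing cost order.
Supplier C (50): use full 2200 ; 1600 L to go.
Take 500 from Supplier 26 at 60 ; need 1100 more.
Supplier 14 at 80: take 1100 of its 2000 ; requirement met.
Supplier F: unused.
Cost = 2200×50 + 500×60 + 1100×80 = 228000.

228000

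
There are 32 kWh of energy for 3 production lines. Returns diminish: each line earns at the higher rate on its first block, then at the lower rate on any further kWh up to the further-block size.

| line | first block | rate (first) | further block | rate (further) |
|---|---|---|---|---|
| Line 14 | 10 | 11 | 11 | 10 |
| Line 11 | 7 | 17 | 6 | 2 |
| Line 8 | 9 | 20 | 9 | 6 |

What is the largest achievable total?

469

Rank every tier by rate: Line 8/tier1 20 > Line 11/tier1 17 > Line 14/tier1 11 > Line 14/tier2 10 > Line 8/tier2 6 > Line 11/tier2 2.
Line 8 tier1 at 20: fill all 9 — 23 left.
Fill Line 11 tier1 block (7 at 17) — 16 left.
Line 14/tier1 (11): +10 — 6 left.
Line 14/tier2: +6 of 11 at 10; pool empty.
Total = 20×9 + 17×7 + 11×10 + 10×6 = 469.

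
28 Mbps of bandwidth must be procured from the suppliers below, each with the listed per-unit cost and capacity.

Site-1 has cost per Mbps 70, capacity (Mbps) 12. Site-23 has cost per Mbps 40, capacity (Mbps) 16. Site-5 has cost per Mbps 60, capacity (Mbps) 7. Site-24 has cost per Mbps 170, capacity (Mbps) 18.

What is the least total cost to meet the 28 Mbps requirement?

1410

Cheapest first:
Site-23 at 40: take all 16 Mbps — 12 still needed.
Site-5 (60): use full 7 — 5 Mbps to go.
Take 5 from Site-1 at 70 to finish.
Site-24: unused.
Cost = 16×40 + 7×60 + 5×70 = 1410.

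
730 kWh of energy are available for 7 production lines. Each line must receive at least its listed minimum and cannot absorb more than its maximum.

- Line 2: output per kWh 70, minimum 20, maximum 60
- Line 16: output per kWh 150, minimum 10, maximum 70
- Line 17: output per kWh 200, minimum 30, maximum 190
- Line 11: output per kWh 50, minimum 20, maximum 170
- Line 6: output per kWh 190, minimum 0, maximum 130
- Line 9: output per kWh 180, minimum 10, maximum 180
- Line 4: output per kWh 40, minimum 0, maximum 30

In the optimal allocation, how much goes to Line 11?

100

Meeting every minimum uses 20+10+30+20+0+10+0 = 90 kWh, leaving 640.
Highest output per kWh first: Line 17 200 > Line 6 190 > Line 9 180 > Line 16 150 > Line 2 70 > Line 11 50 > Line 4 40.
Line 17 takes 160 more to reach its cap of 190 → 480 left.
Line 6: +130 to 130 (cap) → 350 left.
Line 9: +170 to 180 (cap) → 180 left.
Line 16 takes 60 more to reach its cap of 70 → 120 left.
Line 2 takes 40 more to reach its cap of 60 → 80 left.
Line 11: +80 (room for 150) → 100. Pool exhausted.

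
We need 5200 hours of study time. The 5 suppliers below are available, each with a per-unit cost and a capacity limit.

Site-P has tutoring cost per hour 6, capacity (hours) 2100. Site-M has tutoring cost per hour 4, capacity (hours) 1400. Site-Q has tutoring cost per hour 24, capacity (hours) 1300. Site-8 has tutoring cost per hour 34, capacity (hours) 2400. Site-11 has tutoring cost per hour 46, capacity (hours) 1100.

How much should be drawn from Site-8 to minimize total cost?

Fill from the cheapest supplier first.
Take 1400 from Site-M at 4 ; need 3800 more.
Site-P at 6: take all 2100 hours ; 1700 still needed.
Site-Q (24): use full 1300 ; 400 hours to go.
Site-8 at 34: take 400 of its 2400 ; requirement met.
Site-11: unused.

400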